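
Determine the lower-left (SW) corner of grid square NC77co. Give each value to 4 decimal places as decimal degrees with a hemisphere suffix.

62.4167° S, 94.1667° E

Field N=13, C=2: +13·20° lon, +2·10° lat → SW at lon 80°, lat -70°.
Square 7, 7: +7·2° lon, +7·1° lat → SW at lon 94°, lat -63°.
Subsquare c=2, o=14: +2·0.0833333° lon, +14·0.0416667° lat → SW at lon 94.1667°, lat -62.4167°.
latitude 62.4167° S, longitude 94.1667° E.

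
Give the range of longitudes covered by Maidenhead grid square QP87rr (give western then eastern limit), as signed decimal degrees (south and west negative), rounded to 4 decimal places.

Field Q=16, P=15: +16·20° lon, +15·10° lat → SW at lon 140°, lat 60°.
Square 8, 7: +8·2° lon, +7·1° lat → SW at lon 156°, lat 67°.
Subsquare r=17, r=17: +17·0.0833333° lon, +17·0.0416667° lat → SW at lon 157.417°, lat 67.7083°.
Cell spans 0.0833333° lon × 0.0416667° lat.
west 157.4167, east 157.5000.

157.4167, 157.5000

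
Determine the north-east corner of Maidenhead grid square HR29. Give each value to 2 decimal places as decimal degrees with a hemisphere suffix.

90.00° N, 34.00° W

Field H=7, R=17: +7·20° lon, +17·10° lat → SW at lon -40°, lat 80°.
Square 2, 9: +2·2° lon, +9·1° lat → SW at lon -36°, lat 89°.
Cell spans 2° lon × 1° lat. NE corner is SW corner plus one full cell.
latitude 90.00° N, longitude 34.00° W.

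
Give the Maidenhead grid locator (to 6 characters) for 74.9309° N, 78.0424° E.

MQ94aw

Offset from 180°W / 90°S: lon 258.0424°, lat 164.9309°.
Field: 258.0424/20 → 12 → M, 164.9309/10 → 16 → Q; chars MQ.
Square: 18.0424/2 → 9, 4.9309/1 → 4; chars 94.
Subsquare: 0.0424/0.0833333 → 0 → a, 0.9309/0.0416667 → 22 → w; chars aw.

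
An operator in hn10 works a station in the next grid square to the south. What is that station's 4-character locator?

Latitude square 0; −1 → -1, wraps to 9, carry into field.
Latitude field N = 13; −1 → 12 = M.
The longitude characters are unchanged.

HM19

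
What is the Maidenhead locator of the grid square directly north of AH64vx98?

AH64vx99

Latitude extended square 8; +1 → 9.
The longitude characters are unchanged.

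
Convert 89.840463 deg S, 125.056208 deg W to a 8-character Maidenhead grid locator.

CA70ld38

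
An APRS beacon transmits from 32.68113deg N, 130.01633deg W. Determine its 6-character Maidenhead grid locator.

Shift to the Maidenhead origin (180°W, 90°S): lon 49.9837, lat 122.6811.
Field: 49.9837/20 → 2 → C, 122.6811/10 → 12 → M; chars CM.
Square: 9.9837/2 → 4, 2.6811/1 → 2; chars 42.
Subsquare: 1.9837/0.0833333 → 23 → x, 0.6811/0.0416667 → 16 → q; chars xq.

CM42xq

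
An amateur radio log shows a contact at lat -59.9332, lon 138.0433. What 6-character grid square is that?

Add 180° to longitude and 90° to latitude: 318.0433, 30.0668.
Field (20°×10°, letters A–R): 318.0433/20 → 15 → P, 30.0668/10 → 3 → D; chars PD.
Square (2°×1°, digits 0–9): 18.0433/2 → 9, 0.0668/1 → 0; chars 90.
Subsquare (5′×2.5′, letters a–x): 0.0433/0.0833333 → 0 → a, 0.0668/0.0416667 → 1 → b; chars ab.

PD90ab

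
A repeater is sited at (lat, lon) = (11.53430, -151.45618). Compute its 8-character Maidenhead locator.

BK41gm58

Add 180° to longitude and 90° to latitude: 28.54382, 101.53430.
Field: lon ⌊28.54382/20⌋ = 1 → B; lat ⌊101.53430/10⌋ = 10 → K.
Square: lon ⌊8.54382/2⌋ = 4; lat ⌊1.53430/1⌋ = 1.
Subsquare: lon ⌊0.54382/0.0833333⌋ = 6 → g; lat ⌊0.53430/0.0416667⌋ = 12 → m.
Extended square: lon ⌊0.04382/0.00833333⌋ = 5; lat ⌊0.03430/0.00416667⌋ = 8.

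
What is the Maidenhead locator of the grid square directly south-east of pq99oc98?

Longitude extended square 9; +1 → 10, wraps to 0, carry into subsquare.
Longitude subsquare o = 14; +1 → 15 = p.
Latitude extended square 8; −1 → 7.

PQ99pc07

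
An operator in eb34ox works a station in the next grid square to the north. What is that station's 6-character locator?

EB35oa

Latitude subsquare x = 23; +1 → 24, wraps to 0 = a, carry into square.
Latitude square 4; +1 → 5.
The longitude characters are unchanged.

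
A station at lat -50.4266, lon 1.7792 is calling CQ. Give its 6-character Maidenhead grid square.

JD09vn

Shift to the Maidenhead origin (180°W, 90°S): lon 181.7792, lat 39.5734.
Field: lon ⌊181.7792/20⌋ = 9 → J; lat ⌊39.5734/10⌋ = 3 → D.
Square: lon ⌊1.7792/2⌋ = 0; lat ⌊9.5734/1⌋ = 9.
Subsquare: lon ⌊1.7792/0.0833333⌋ = 21 → v; lat ⌊0.5734/0.0416667⌋ = 13 → n.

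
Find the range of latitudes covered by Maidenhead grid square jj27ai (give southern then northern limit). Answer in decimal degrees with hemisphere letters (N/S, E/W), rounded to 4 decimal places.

Field J=9, J=9: +9·20° lon, +9·10° lat → SW at lon 0°, lat 0°.
Square 2, 7: +2·2° lon, +7·1° lat → SW at lon 4°, lat 7°.
Subsquare a=0, i=8: +0·0.0833333° lon, +8·0.0416667° lat → SW at lon 4°, lat 7.33333°.
Cell spans 0.0833333° lon × 0.0416667° lat.
south 7.3333° N, north 7.3750° N.

7.3333° N, 7.3750° N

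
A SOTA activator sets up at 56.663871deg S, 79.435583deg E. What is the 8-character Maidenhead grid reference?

MD93ri20

Add 180° to longitude and 90° to latitude: 259.43558, 33.33613.
Field (20°×10°, letters A–R): 259.43558/20 → 12 → M, 33.33613/10 → 3 → D; chars MD.
Square (2°×1°, digits 0–9): 19.43558/2 → 9, 3.33613/1 → 3; chars 93.
Subsquare (5′×2.5′, letters a–x): 1.43558/0.0833333 → 17 → r, 0.33613/0.0416667 → 8 → i; chars ri.
Extended square (30″×15″, digits 0–9): 0.01892/0.00833333 → 2, 0.00280/0.00416667 → 0; chars 20.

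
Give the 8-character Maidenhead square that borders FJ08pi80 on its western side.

FJ08pi70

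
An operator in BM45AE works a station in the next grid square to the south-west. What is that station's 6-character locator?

BM35xd

Longitude subsquare a = 0; −1 → -1, wraps to 23 = x, carry into square.
Longitude square 4; −1 → 3.
Latitude subsquare e = 4; −1 → 3 = d.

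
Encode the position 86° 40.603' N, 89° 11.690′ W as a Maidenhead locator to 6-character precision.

ER56jq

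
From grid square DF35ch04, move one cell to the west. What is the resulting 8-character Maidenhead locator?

Longitude extended square 0; −1 → -1, wraps to 9, carry into subsquare.
Longitude subsquare c = 2; −1 → 1 = b.
The latitude characters are unchanged.

DF35bh94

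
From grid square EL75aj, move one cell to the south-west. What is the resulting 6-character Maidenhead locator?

Longitude subsquare a = 0; −1 → -1, wraps to 23 = x, carry into square.
Longitude square 7; −1 → 6.
Latitude subsquare j = 9; −1 → 8 = i.

EL65xi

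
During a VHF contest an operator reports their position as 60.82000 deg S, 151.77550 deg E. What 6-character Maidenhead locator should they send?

Shift to the Maidenhead origin (180°W, 90°S): lon 331.7755, lat 29.1800.
Field: lon ⌊331.7755/20⌋ = 16 → Q; lat ⌊29.1800/10⌋ = 2 → C.
Square: lon ⌊11.7755/2⌋ = 5; lat ⌊9.1800/1⌋ = 9.
Subsquare: lon ⌊1.7755/0.0833333⌋ = 21 → v; lat ⌊0.1800/0.0416667⌋ = 4 → e.

QC59ve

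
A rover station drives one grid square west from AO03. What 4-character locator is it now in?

RO93

Longitude square 0; −1 → -1, wraps to 9, carry into field.
Longitude field A = 0; −1 → -1, wraps to 17 = R, wrapping around the antimeridian.
The latitude characters are unchanged.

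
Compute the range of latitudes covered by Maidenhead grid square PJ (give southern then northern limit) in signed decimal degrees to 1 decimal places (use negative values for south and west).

Field P=15, J=9: +15·20° lon, +9·10° lat → SW at lon 120°, lat 0°.
Cell spans 20° lon × 10° lat.
south 0.0, north 10.0.

0.0, 10.0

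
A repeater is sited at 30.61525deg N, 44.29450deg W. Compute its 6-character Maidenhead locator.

GM70uo

Add 180° to longitude and 90° to latitude: 135.7055, 120.6153.
Field: 135.7055/20 → 6 → G, 120.6153/10 → 12 → M; chars GM.
Square: 15.7055/2 → 7, 0.6153/1 → 0; chars 70.
Subsquare: 1.7055/0.0833333 → 20 → u, 0.6153/0.0416667 → 14 → o; chars uo.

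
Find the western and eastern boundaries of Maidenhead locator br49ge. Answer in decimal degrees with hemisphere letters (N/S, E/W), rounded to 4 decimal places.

151.5000° W, 151.4167° W

Field B=1, R=17: +1·20° lon, +17·10° lat → SW at lon -160°, lat 80°.
Square 4, 9: +4·2° lon, +9·1° lat → SW at lon -152°, lat 89°.
Subsquare g=6, e=4: +6·0.0833333° lon, +4·0.0416667° lat → SW at lon -151.5°, lat 89.1667°.
Cell spans 0.0833333° lon × 0.0416667° lat.
west 151.5000° W, east 151.4167° W.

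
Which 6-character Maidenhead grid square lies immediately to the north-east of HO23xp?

HO33aq

Longitude subsquare x = 23; +1 → 24, wraps to 0 = a, carry into square.
Longitude square 2; +1 → 3.
Latitude subsquare p = 15; +1 → 16 = q.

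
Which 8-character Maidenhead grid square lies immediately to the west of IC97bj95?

Longitude extended square 9; −1 → 8.
The latitude characters are unchanged.

IC97bj85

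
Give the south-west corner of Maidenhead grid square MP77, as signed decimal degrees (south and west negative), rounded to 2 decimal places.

Field M=12, P=15: +12·20° lon, +15·10° lat → SW at lon 60°, lat 60°.
Square 7, 7: +7·2° lon, +7·1° lat → SW at lon 74°, lat 67°.
latitude 67.00, longitude 74.00.

67.00, 74.00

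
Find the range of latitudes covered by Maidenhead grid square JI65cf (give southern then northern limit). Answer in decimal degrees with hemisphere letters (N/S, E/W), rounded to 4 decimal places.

4.7917° S, 4.7500° S

Field J=9, I=8: +9·20° lon, +8·10° lat → SW at lon 0°, lat -10°.
Square 6, 5: +6·2° lon, +5·1° lat → SW at lon 12°, lat -5°.
Subsquare c=2, f=5: +2·0.0833333° lon, +5·0.0416667° lat → SW at lon 12.1667°, lat -4.79167°.
Cell spans 0.0833333° lon × 0.0416667° lat.
south 4.7917° S, north 4.7500° S.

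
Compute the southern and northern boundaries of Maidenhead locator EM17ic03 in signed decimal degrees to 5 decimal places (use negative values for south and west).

Field E=4, M=12: +4·20° lon, +12·10° lat → SW at lon -100°, lat 30°.
Square 1, 7: +1·2° lon, +7·1° lat → SW at lon -98°, lat 37°.
Subsquare i=8, c=2: +8·0.0833333° lon, +2·0.0416667° lat → SW at lon -97.3333°, lat 37.0833°.
Extended square 0, 3: +0·0.00833333° lon, +3·0.00416667° lat → SW at lon -97.3333°, lat 37.0958°.
Cell spans 0.00833333° lon × 0.00416667° lat.
south 37.09583, north 37.10000.

37.09583, 37.10000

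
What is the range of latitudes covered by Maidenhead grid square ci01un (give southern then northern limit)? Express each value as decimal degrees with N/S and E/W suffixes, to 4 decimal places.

Field C=2, I=8: +2·20° lon, +8·10° lat → SW at lon -140°, lat -10°.
Square 0, 1: +0·2° lon, +1·1° lat → SW at lon -140°, lat -9°.
Subsquare u=20, n=13: +20·0.0833333° lon, +13·0.0416667° lat → SW at lon -138.333°, lat -8.45833°.
Cell spans 0.0833333° lon × 0.0416667° lat.
south 8.4583° S, north 8.4167° S.

8.4583° S, 8.4167° S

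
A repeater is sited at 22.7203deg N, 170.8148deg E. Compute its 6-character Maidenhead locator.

Add 180° to longitude and 90° to latitude: 350.8148, 112.7203.
Field (20°×10°, letters A–R): lon ⌊350.8148/20⌋ = 17 → R; lat ⌊112.7203/10⌋ = 11 → L.
Square (2°×1°, digits 0–9): lon ⌊10.8148/2⌋ = 5; lat ⌊2.7203/1⌋ = 2.
Subsquare (5′×2.5′, letters a–x): lon ⌊0.8148/0.0833333⌋ = 9 → j; lat ⌊0.7203/0.0416667⌋ = 17 → r.

RL52jr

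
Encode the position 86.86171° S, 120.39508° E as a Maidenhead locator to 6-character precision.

PA03ed

Add 180° to longitude and 90° to latitude: 300.3951, 3.1383.
Field: lon ⌊300.3951/20⌋ = 15 → P; lat ⌊3.1383/10⌋ = 0 → A.
Square: lon ⌊0.3951/2⌋ = 0; lat ⌊3.1383/1⌋ = 3.
Subsquare: lon ⌊0.3951/0.0833333⌋ = 4 → e; lat ⌊0.1383/0.0416667⌋ = 3 → d.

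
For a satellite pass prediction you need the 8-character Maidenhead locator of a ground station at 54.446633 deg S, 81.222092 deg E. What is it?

Add 180° to longitude and 90° to latitude: 261.22209, 35.55337.
Field: 261.22209/20 → 13 → N, 35.55337/10 → 3 → D; chars ND.
Square: 1.22209/2 → 0, 5.55337/1 → 5; chars 05.
Subsquare: 1.22209/0.0833333 → 14 → o, 0.55337/0.0416667 → 13 → n; chars on.
Extended square: 0.05543/0.00833333 → 6, 0.01170/0.00416667 → 2; chars 62.

ND05on62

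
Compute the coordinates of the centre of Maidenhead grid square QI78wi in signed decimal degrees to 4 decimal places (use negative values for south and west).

-1.6458, 155.8750

Field Q=16, I=8: +16·20° lon, +8·10° lat → SW at lon 140°, lat -10°.
Square 7, 8: +7·2° lon, +8·1° lat → SW at lon 154°, lat -2°.
Subsquare w=22, i=8: +22·0.0833333° lon, +8·0.0416667° lat → SW at lon 155.833°, lat -1.66667°.
Cell spans 0.0833333° lon × 0.0416667° lat. Centre is SW corner plus half of each.
latitude -1.6458, longitude 155.8750.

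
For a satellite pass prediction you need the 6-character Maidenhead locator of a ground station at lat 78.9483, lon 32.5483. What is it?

KQ68gw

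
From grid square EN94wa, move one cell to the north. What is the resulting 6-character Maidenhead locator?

EN94wb

Latitude subsquare a = 0; +1 → 1 = b.
The longitude characters are unchanged.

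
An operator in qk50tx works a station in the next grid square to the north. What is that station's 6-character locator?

Latitude subsquare x = 23; +1 → 24, wraps to 0 = a, carry into square.
Latitude square 0; +1 → 1.
The longitude characters are unchanged.

QK51ta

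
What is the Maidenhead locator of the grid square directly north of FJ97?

FJ98

Latitude square 7; +1 → 8.
The longitude characters are unchanged.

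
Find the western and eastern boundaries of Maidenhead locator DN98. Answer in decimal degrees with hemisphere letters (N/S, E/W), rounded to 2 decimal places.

Field D=3, N=13: +3·20° lon, +13·10° lat → SW at lon -120°, lat 40°.
Square 9, 8: +9·2° lon, +8·1° lat → SW at lon -102°, lat 48°.
Cell spans 2° lon × 1° lat.
west 102.00° W, east 100.00° W.

102.00° W, 100.00° W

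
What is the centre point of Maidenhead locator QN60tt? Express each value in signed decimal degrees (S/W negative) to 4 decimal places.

Field Q=16, N=13: +16·20° lon, +13·10° lat → SW at lon 140°, lat 40°.
Square 6, 0: +6·2° lon, +0·1° lat → SW at lon 152°, lat 40°.
Subsquare t=19, t=19: +19·0.0833333° lon, +19·0.0416667° lat → SW at lon 153.583°, lat 40.7917°.
Cell spans 0.0833333° lon × 0.0416667° lat. Centre is SW corner plus half of each.
latitude 40.8125, longitude 153.6250.

40.8125, 153.6250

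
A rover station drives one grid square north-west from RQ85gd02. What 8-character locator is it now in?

Longitude extended square 0; −1 → -1, wraps to 9, carry into subsquare.
Longitude subsquare g = 6; −1 → 5 = f.
Latitude extended square 2; +1 → 3.

RQ85fd93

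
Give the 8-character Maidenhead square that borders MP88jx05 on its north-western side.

Longitude extended square 0; −1 → -1, wraps to 9, carry into subsquare.
Longitude subsquare j = 9; −1 → 8 = i.
Latitude extended square 5; +1 → 6.

MP88ix96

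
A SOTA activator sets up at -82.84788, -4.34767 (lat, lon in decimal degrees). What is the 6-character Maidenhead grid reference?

IA77td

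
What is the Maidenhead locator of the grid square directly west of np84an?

NP74xn

Longitude subsquare a = 0; −1 → -1, wraps to 23 = x, carry into square.
Longitude square 8; −1 → 7.
The latitude characters are unchanged.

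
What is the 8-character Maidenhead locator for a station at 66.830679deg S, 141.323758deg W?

BC93ie10

Offset from 180°W / 90°S: lon 38.67624°, lat 23.16932°.
Field (20°×10°, letters A–R): lon ⌊38.67624/20⌋ = 1 → B; lat ⌊23.16932/10⌋ = 2 → C.
Square (2°×1°, digits 0–9): lon ⌊18.67624/2⌋ = 9; lat ⌊3.16932/1⌋ = 3.
Subsquare (5′×2.5′, letters a–x): lon ⌊0.67624/0.0833333⌋ = 8 → i; lat ⌊0.16932/0.0416667⌋ = 4 → e.
Extended square (30″×15″, digits 0–9): lon ⌊0.00958/0.00833333⌋ = 1; lat ⌊0.00265/0.00416667⌋ = 0.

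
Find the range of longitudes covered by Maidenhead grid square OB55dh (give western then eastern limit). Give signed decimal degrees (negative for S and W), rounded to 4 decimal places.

110.2500, 110.3333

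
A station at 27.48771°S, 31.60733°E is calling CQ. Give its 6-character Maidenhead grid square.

KG52tm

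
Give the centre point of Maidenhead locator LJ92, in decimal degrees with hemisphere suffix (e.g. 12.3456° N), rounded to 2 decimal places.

2.50° N, 59.00° E

Field L=11, J=9: +11·20° lon, +9·10° lat → SW at lon 40°, lat 0°.
Square 9, 2: +9·2° lon, +2·1° lat → SW at lon 58°, lat 2°.
Cell spans 2° lon × 1° lat. Centre is SW corner plus half of each.
latitude 2.50° N, longitude 59.00° E.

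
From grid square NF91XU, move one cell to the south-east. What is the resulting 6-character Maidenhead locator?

OF01at

Longitude subsquare x = 23; +1 → 24, wraps to 0 = a, carry into square.
Longitude square 9; +1 → 10, wraps to 0, carry into field.
Longitude field N = 13; +1 → 14 = O.
Latitude subsquare u = 20; −1 → 19 = t.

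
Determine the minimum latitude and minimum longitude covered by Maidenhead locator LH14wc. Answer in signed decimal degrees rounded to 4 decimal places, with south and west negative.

Field L=11, H=7: +11·20° lon, +7·10° lat → SW at lon 40°, lat -20°.
Square 1, 4: +1·2° lon, +4·1° lat → SW at lon 42°, lat -16°.
Subsquare w=22, c=2: +22·0.0833333° lon, +2·0.0416667° lat → SW at lon 43.8333°, lat -15.9167°.
latitude -15.9167, longitude 43.8333.

-15.9167, 43.8333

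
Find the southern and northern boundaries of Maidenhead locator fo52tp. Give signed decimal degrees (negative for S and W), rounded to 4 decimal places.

Field F=5, O=14: +5·20° lon, +14·10° lat → SW at lon -80°, lat 50°.
Square 5, 2: +5·2° lon, +2·1° lat → SW at lon -70°, lat 52°.
Subsquare t=19, p=15: +19·0.0833333° lon, +15·0.0416667° lat → SW at lon -68.4167°, lat 52.625°.
Cell spans 0.0833333° lon × 0.0416667° lat.
south 52.6250, north 52.6667.

52.6250, 52.6667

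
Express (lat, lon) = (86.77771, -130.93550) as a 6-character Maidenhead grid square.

Shift to the Maidenhead origin (180°W, 90°S): lon 49.0645, lat 176.7777.
Field: lon ⌊49.0645/20⌋ = 2 → C; lat ⌊176.7777/10⌋ = 17 → R.
Square: lon ⌊9.0645/2⌋ = 4; lat ⌊6.7777/1⌋ = 6.
Subsquare: lon ⌊1.0645/0.0833333⌋ = 12 → m; lat ⌊0.7777/0.0416667⌋ = 18 → s.

CR46ms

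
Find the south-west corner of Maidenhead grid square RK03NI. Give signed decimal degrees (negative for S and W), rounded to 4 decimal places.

13.3333, 161.0833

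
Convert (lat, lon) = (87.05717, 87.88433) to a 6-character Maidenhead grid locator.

NR37wb

Shift to the Maidenhead origin (180°W, 90°S): lon 267.8843, lat 177.0572.
Field: lon ⌊267.8843/20⌋ = 13 → N; lat ⌊177.0572/10⌋ = 17 → R.
Square: lon ⌊7.8843/2⌋ = 3; lat ⌊7.0572/1⌋ = 7.
Subsquare: lon ⌊1.8843/0.0833333⌋ = 22 → w; lat ⌊0.0572/0.0416667⌋ = 1 → b.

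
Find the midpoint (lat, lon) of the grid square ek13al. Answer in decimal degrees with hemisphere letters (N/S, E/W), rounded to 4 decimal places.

13.4792° N, 97.9583° W

Field E=4, K=10: +4·20° lon, +10·10° lat → SW at lon -100°, lat 10°.
Square 1, 3: +1·2° lon, +3·1° lat → SW at lon -98°, lat 13°.
Subsquare a=0, l=11: +0·0.0833333° lon, +11·0.0416667° lat → SW at lon -98°, lat 13.4583°.
Cell spans 0.0833333° lon × 0.0416667° lat. Centre is SW corner plus half of each.
latitude 13.4792° N, longitude 97.9583° W.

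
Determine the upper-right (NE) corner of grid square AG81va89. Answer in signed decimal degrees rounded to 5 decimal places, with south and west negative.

Field A=0, G=6: +0·20° lon, +6·10° lat → SW at lon -180°, lat -30°.
Square 8, 1: +8·2° lon, +1·1° lat → SW at lon -164°, lat -29°.
Subsquare v=21, a=0: +21·0.0833333° lon, +0·0.0416667° lat → SW at lon -162.25°, lat -29°.
Extended square 8, 9: +8·0.00833333° lon, +9·0.00416667° lat → SW at lon -162.183°, lat -28.9625°.
Cell spans 0.00833333° lon × 0.00416667° lat. NE corner is SW corner plus one full cell.
latitude -28.95833, longitude -162.17500.

-28.95833, -162.17500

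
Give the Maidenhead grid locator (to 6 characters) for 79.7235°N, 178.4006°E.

Add 180° to longitude and 90° to latitude: 358.4006, 169.7235.
Field (20°×10°, letters A–R): lon ⌊358.4006/20⌋ = 17 → R; lat ⌊169.7235/10⌋ = 16 → Q.
Square (2°×1°, digits 0–9): lon ⌊18.4006/2⌋ = 9; lat ⌊9.7235/1⌋ = 9.
Subsquare (5′×2.5′, letters a–x): lon ⌊0.4006/0.0833333⌋ = 4 → e; lat ⌊0.7235/0.0416667⌋ = 17 → r.

RQ99er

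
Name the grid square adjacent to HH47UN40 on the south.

HH47um49

Latitude extended square 0; −1 → -1, wraps to 9, carry into subsquare.
Latitude subsquare n = 13; −1 → 12 = m.
The longitude characters are unchanged.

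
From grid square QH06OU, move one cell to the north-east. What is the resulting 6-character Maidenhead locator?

QH06pv

Longitude subsquare o = 14; +1 → 15 = p.
Latitude subsquare u = 20; +1 → 21 = v.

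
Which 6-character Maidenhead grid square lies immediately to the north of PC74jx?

Latitude subsquare x = 23; +1 → 24, wraps to 0 = a, carry into square.
Latitude square 4; +1 → 5.
The longitude characters are unchanged.

PC75ja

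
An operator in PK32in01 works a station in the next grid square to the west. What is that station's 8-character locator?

Longitude extended square 0; −1 → -1, wraps to 9, carry into subsquare.
Longitude subsquare i = 8; −1 → 7 = h.
The latitude characters are unchanged.

PK32hn91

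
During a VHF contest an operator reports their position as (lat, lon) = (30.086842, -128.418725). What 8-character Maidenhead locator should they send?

CM50sc90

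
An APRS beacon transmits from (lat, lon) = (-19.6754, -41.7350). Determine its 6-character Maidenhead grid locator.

GH90dh

Add 180° to longitude and 90° to latitude: 138.2650, 70.3246.
Field (20°×10°, letters A–R): 138.2650/20 → 6 → G, 70.3246/10 → 7 → H; chars GH.
Square (2°×1°, digits 0–9): 18.2650/2 → 9, 0.3246/1 → 0; chars 90.
Subsquare (5′×2.5′, letters a–x): 0.2650/0.0833333 → 3 → d, 0.3246/0.0416667 → 7 → h; chars dh.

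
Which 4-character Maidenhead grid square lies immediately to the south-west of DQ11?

DQ00

Longitude square 1; −1 → 0.
Latitude square 1; −1 → 0.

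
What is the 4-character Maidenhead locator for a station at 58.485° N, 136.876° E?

PO88

Add 180° to longitude and 90° to latitude: 316.88, 148.49.
Field: lon ⌊316.88/20⌋ = 15 → P; lat ⌊148.49/10⌋ = 14 → O.
Square: lon ⌊16.88/2⌋ = 8; lat ⌊8.49/1⌋ = 8.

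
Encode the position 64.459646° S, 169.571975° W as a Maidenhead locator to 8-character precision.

AC55fm19

Offset from 180°W / 90°S: lon 10.42802°, lat 25.54035°.
Field: 10.42802/20 → 0 → A, 25.54035/10 → 2 → C; chars AC.
Square: 10.42802/2 → 5, 5.54035/1 → 5; chars 55.
Subsquare: 0.42802/0.0833333 → 5 → f, 0.54035/0.0416667 → 12 → m; chars fm.
Extended square: 0.01136/0.00833333 → 1, 0.04035/0.00416667 → 9; chars 19.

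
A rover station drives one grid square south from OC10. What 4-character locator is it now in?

Latitude square 0; −1 → -1, wraps to 9, carry into field.
Latitude field C = 2; −1 → 1 = B.
The longitude characters are unchanged.

OB19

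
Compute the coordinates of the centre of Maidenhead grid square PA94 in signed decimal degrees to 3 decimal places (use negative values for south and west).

Field P=15, A=0: +15·20° lon, +0·10° lat → SW at lon 120°, lat -90°.
Square 9, 4: +9·2° lon, +4·1° lat → SW at lon 138°, lat -86°.
Cell spans 2° lon × 1° lat. Centre is SW corner plus half of each.
latitude -85.500, longitude 139.000.

-85.500, 139.000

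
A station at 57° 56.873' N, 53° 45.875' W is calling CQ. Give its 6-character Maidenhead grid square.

GO37cw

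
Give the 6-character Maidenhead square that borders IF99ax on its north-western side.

IG80xa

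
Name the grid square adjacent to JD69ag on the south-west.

JD59xf

Longitude subsquare a = 0; −1 → -1, wraps to 23 = x, carry into square.
Longitude square 6; −1 → 5.
Latitude subsquare g = 6; −1 → 5 = f.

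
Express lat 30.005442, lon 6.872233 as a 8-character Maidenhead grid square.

JM30ka41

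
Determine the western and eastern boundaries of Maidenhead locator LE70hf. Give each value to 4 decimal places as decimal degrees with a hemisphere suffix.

54.5833° E, 54.6667° E

Field L=11, E=4: +11·20° lon, +4·10° lat → SW at lon 40°, lat -50°.
Square 7, 0: +7·2° lon, +0·1° lat → SW at lon 54°, lat -50°.
Subsquare h=7, f=5: +7·0.0833333° lon, +5·0.0416667° lat → SW at lon 54.5833°, lat -49.7917°.
Cell spans 0.0833333° lon × 0.0416667° lat.
west 54.5833° E, east 54.6667° E.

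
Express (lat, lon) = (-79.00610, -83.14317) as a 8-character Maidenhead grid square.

Offset from 180°W / 90°S: lon 96.85683°, lat 10.99390°.
Field: 96.85683/20 → 4 → E, 10.99390/10 → 1 → B; chars EB.
Square: 16.85683/2 → 8, 0.99390/1 → 0; chars 80.
Subsquare: 0.85683/0.0833333 → 10 → k, 0.99390/0.0416667 → 23 → x; chars kx.
Extended square: 0.02350/0.00833333 → 2, 0.03557/0.00416667 → 8; chars 28.

EB80kx28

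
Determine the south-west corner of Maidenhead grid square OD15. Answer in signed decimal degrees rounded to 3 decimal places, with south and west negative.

-55.000, 102.000

Field O=14, D=3: +14·20° lon, +3·10° lat → SW at lon 100°, lat -60°.
Square 1, 5: +1·2° lon, +5·1° lat → SW at lon 102°, lat -55°.
latitude -55.000, longitude 102.000.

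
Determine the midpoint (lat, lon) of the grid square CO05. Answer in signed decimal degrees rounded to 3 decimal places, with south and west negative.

55.500, -139.000

Field C=2, O=14: +2·20° lon, +14·10° lat → SW at lon -140°, lat 50°.
Square 0, 5: +0·2° lon, +5·1° lat → SW at lon -140°, lat 55°.
Cell spans 2° lon × 1° lat. Centre is SW corner plus half of each.
latitude 55.500, longitude -139.000.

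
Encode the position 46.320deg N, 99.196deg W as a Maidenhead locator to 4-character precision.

EN06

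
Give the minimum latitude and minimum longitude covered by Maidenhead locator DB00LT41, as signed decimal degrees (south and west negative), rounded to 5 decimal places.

-79.20417, -119.05000

Field D=3, B=1: +3·20° lon, +1·10° lat → SW at lon -120°, lat -80°.
Square 0, 0: +0·2° lon, +0·1° lat → SW at lon -120°, lat -80°.
Subsquare l=11, t=19: +11·0.0833333° lon, +19·0.0416667° lat → SW at lon -119.083°, lat -79.2083°.
Extended square 4, 1: +4·0.00833333° lon, +1·0.00416667° lat → SW at lon -119.05°, lat -79.2042°.
latitude -79.20417, longitude -119.05000.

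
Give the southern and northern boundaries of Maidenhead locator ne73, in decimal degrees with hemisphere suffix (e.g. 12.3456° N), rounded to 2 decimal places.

Field N=13, E=4: +13·20° lon, +4·10° lat → SW at lon 80°, lat -50°.
Square 7, 3: +7·2° lon, +3·1° lat → SW at lon 94°, lat -47°.
Cell spans 2° lon × 1° lat.
south 47.00° S, north 46.00° S.

47.00° S, 46.00° S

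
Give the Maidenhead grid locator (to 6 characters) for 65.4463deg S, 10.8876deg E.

JC54kn

Offset from 180°W / 90°S: lon 190.8876°, lat 24.5537°.
Field: lon ⌊190.8876/20⌋ = 9 → J; lat ⌊24.5537/10⌋ = 2 → C.
Square: lon ⌊10.8876/2⌋ = 5; lat ⌊4.5537/1⌋ = 4.
Subsquare: lon ⌊0.8876/0.0833333⌋ = 10 → k; lat ⌊0.5537/0.0416667⌋ = 13 → n.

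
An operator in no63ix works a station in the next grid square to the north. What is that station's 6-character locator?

Latitude subsquare x = 23; +1 → 24, wraps to 0 = a, carry into square.
Latitude square 3; +1 → 4.
The longitude characters are unchanged.

NO64ia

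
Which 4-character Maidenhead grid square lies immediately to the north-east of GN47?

GN58

Longitude square 4; +1 → 5.
Latitude square 7; +1 → 8.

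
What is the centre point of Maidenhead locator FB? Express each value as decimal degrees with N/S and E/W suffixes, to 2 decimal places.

Field F=5, B=1: +5·20° lon, +1·10° lat → SW at lon -80°, lat -80°.
Cell spans 20° lon × 10° lat. Centre is SW corner plus half of each.
latitude 75.00° S, longitude 70.00° W.

75.00° S, 70.00° W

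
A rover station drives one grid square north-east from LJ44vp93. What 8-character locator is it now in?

LJ44wp04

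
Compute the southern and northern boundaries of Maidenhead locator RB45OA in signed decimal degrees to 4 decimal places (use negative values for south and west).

Field R=17, B=1: +17·20° lon, +1·10° lat → SW at lon 160°, lat -80°.
Square 4, 5: +4·2° lon, +5·1° lat → SW at lon 168°, lat -75°.
Subsquare o=14, a=0: +14·0.0833333° lon, +0·0.0416667° lat → SW at lon 169.167°, lat -75°.
Cell spans 0.0833333° lon × 0.0416667° lat.
south -75.0000, north -74.9583.

-75.0000, -74.9583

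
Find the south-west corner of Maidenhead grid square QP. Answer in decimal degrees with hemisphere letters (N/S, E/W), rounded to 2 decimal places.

Field Q=16, P=15: +16·20° lon, +15·10° lat → SW at lon 140°, lat 60°.
latitude 60.00° N, longitude 140.00° E.

60.00° N, 140.00° E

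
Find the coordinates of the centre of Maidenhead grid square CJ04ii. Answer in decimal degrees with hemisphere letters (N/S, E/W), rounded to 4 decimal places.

4.3542° N, 139.2917° W

Field C=2, J=9: +2·20° lon, +9·10° lat → SW at lon -140°, lat 0°.
Square 0, 4: +0·2° lon, +4·1° lat → SW at lon -140°, lat 4°.
Subsquare i=8, i=8: +8·0.0833333° lon, +8·0.0416667° lat → SW at lon -139.333°, lat 4.33333°.
Cell spans 0.0833333° lon × 0.0416667° lat. Centre is SW corner plus half of each.
latitude 4.3542° N, longitude 139.2917° W.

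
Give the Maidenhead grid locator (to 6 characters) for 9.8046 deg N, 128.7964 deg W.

Add 180° to longitude and 90° to latitude: 51.2036, 99.8046.
Field (20°×10°, letters A–R): lon ⌊51.2036/20⌋ = 2 → C; lat ⌊99.8046/10⌋ = 9 → J.
Square (2°×1°, digits 0–9): lon ⌊11.2036/2⌋ = 5; lat ⌊9.8046/1⌋ = 9.
Subsquare (5′×2.5′, letters a–x): lon ⌊1.2036/0.0833333⌋ = 14 → o; lat ⌊0.8046/0.0416667⌋ = 19 → t.

CJ59ot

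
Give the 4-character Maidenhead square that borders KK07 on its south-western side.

Longitude square 0; −1 → -1, wraps to 9, carry into field.
Longitude field K = 10; −1 → 9 = J.
Latitude square 7; −1 → 6.

JK96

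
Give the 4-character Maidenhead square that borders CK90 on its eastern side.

DK00

Longitude square 9; +1 → 10, wraps to 0, carry into field.
Longitude field C = 2; +1 → 3 = D.
The latitude characters are unchanged.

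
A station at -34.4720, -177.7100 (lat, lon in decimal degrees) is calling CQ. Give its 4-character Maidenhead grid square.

AF15

Shift to the Maidenhead origin (180°W, 90°S): lon 2.29, lat 55.53.
Field: lon ⌊2.29/20⌋ = 0 → A; lat ⌊55.53/10⌋ = 5 → F.
Square: lon ⌊2.29/2⌋ = 1; lat ⌊5.53/1⌋ = 5.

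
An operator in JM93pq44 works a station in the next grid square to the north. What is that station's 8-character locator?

JM93pq45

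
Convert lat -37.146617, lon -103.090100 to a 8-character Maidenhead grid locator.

Shift to the Maidenhead origin (180°W, 90°S): lon 76.90990, lat 52.85338.
Field: 76.90990/20 → 3 → D, 52.85338/10 → 5 → F; chars DF.
Square: 16.90990/2 → 8, 2.85338/1 → 2; chars 82.
Subsquare: 0.90990/0.0833333 → 10 → k, 0.85338/0.0416667 → 20 → u; chars ku.
Extended square: 0.07657/0.00833333 → 9, 0.02005/0.00416667 → 4; chars 94.

DF82ku94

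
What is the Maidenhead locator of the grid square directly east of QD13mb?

QD13nb

Longitude subsquare m = 12; +1 → 13 = n.
The latitude characters are unchanged.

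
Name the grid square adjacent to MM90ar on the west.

MM80xr

Longitude subsquare a = 0; −1 → -1, wraps to 23 = x, carry into square.
Longitude square 9; −1 → 8.
The latitude characters are unchanged.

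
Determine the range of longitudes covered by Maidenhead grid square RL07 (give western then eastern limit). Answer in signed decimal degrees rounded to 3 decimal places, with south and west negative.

Field R=17, L=11: +17·20° lon, +11·10° lat → SW at lon 160°, lat 20°.
Square 0, 7: +0·2° lon, +7·1° lat → SW at lon 160°, lat 27°.
Cell spans 2° lon × 1° lat.
west 160.000, east 162.000.

160.000, 162.000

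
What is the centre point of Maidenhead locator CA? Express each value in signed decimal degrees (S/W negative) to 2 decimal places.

Field C=2, A=0: +2·20° lon, +0·10° lat → SW at lon -140°, lat -90°.
Cell spans 20° lon × 10° lat. Centre is SW corner plus half of each.
latitude -85.00, longitude -130.00.

-85.00, -130.00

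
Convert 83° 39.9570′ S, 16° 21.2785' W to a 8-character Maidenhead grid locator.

IA16ti70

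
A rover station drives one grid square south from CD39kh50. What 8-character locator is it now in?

CD39kg59

Latitude extended square 0; −1 → -1, wraps to 9, carry into subsquare.
Latitude subsquare h = 7; −1 → 6 = g.
The longitude characters are unchanged.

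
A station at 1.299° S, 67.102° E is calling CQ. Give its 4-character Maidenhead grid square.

Shift to the Maidenhead origin (180°W, 90°S): lon 247.10, lat 88.70.
Field: 247.10/20 → 12 → M, 88.70/10 → 8 → I; chars MI.
Square: 7.10/2 → 3, 8.70/1 → 8; chars 38.

MI38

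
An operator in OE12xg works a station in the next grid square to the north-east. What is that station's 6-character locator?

Longitude subsquare x = 23; +1 → 24, wraps to 0 = a, carry into square.
Longitude square 1; +1 → 2.
Latitude subsquare g = 6; +1 → 7 = h.

OE22ah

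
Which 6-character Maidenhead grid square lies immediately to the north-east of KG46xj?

Longitude subsquare x = 23; +1 → 24, wraps to 0 = a, carry into square.
Longitude square 4; +1 → 5.
Latitude subsquare j = 9; +1 → 10 = k.

KG56ak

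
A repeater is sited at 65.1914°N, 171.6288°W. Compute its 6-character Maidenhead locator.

Add 180° to longitude and 90° to latitude: 8.3712, 155.1914.
Field: 8.3712/20 → 0 → A, 155.1914/10 → 15 → P; chars AP.
Square: 8.3712/2 → 4, 5.1914/1 → 5; chars 45.
Subsquare: 0.3712/0.0833333 → 4 → e, 0.1914/0.0416667 → 4 → e; chars ee.

AP45ee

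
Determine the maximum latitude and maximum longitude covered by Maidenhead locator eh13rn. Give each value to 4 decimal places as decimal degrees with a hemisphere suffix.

16.4167° S, 96.5000° W

Field E=4, H=7: +4·20° lon, +7·10° lat → SW at lon -100°, lat -20°.
Square 1, 3: +1·2° lon, +3·1° lat → SW at lon -98°, lat -17°.
Subsquare r=17, n=13: +17·0.0833333° lon, +13·0.0416667° lat → SW at lon -96.5833°, lat -16.4583°.
Cell spans 0.0833333° lon × 0.0416667° lat. NE corner is SW corner plus one full cell.
latitude 16.4167° S, longitude 96.5000° W.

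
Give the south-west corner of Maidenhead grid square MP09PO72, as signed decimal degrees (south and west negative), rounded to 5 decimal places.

Field M=12, P=15: +12·20° lon, +15·10° lat → SW at lon 60°, lat 60°.
Square 0, 9: +0·2° lon, +9·1° lat → SW at lon 60°, lat 69°.
Subsquare p=15, o=14: +15·0.0833333° lon, +14·0.0416667° lat → SW at lon 61.25°, lat 69.5833°.
Extended square 7, 2: +7·0.00833333° lon, +2·0.00416667° lat → SW at lon 61.3083°, lat 69.5917°.
latitude 69.59167, longitude 61.30833.

69.59167, 61.30833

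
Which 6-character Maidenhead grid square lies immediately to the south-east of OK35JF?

Longitude subsquare j = 9; +1 → 10 = k.
Latitude subsquare f = 5; −1 → 4 = e.

OK35ke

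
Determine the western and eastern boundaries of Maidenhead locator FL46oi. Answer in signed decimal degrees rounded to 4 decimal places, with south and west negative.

-70.8333, -70.7500

Field F=5, L=11: +5·20° lon, +11·10° lat → SW at lon -80°, lat 20°.
Square 4, 6: +4·2° lon, +6·1° lat → SW at lon -72°, lat 26°.
Subsquare o=14, i=8: +14·0.0833333° lon, +8·0.0416667° lat → SW at lon -70.8333°, lat 26.3333°.
Cell spans 0.0833333° lon × 0.0416667° lat.
west -70.8333, east -70.7500.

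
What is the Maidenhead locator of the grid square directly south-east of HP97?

Longitude square 9; +1 → 10, wraps to 0, carry into field.
Longitude field H = 7; +1 → 8 = I.
Latitude square 7; −1 → 6.

IP06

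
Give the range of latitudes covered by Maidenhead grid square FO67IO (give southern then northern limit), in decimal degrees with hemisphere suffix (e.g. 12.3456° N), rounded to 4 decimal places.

Field F=5, O=14: +5·20° lon, +14·10° lat → SW at lon -80°, lat 50°.
Square 6, 7: +6·2° lon, +7·1° lat → SW at lon -68°, lat 57°.
Subsquare i=8, o=14: +8·0.0833333° lon, +14·0.0416667° lat → SW at lon -67.3333°, lat 57.5833°.
Cell spans 0.0833333° lon × 0.0416667° lat.
south 57.5833° N, north 57.6250° N.

57.5833° N, 57.6250° N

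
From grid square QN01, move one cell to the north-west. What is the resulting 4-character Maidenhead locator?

PN92

Longitude square 0; −1 → -1, wraps to 9, carry into field.
Longitude field Q = 16; −1 → 15 = P.
Latitude square 1; +1 → 2.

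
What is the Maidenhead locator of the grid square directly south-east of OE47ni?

OE47oh

Longitude subsquare n = 13; +1 → 14 = o.
Latitude subsquare i = 8; −1 → 7 = h.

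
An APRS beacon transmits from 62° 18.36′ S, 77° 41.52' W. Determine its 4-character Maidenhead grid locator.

Add 180° to longitude and 90° to latitude: 102.31, 27.69.
Field (20°×10°, letters A–R): 102.31/20 → 5 → F, 27.69/10 → 2 → C; chars FC.
Square (2°×1°, digits 0–9): 2.31/2 → 1, 7.69/1 → 7; chars 17.

FC17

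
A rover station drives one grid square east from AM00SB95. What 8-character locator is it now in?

Longitude extended square 9; +1 → 10, wraps to 0, carry into subsquare.
Longitude subsquare s = 18; +1 → 19 = t.
The latitude characters are unchanged.

AM00tb05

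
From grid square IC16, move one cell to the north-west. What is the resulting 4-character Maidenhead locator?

Longitude square 1; −1 → 0.
Latitude square 6; +1 → 7.

IC07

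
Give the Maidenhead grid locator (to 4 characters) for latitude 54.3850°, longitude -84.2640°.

EO74

Add 180° to longitude and 90° to latitude: 95.74, 144.38.
Field (20°×10°, letters A–R): lon ⌊95.74/20⌋ = 4 → E; lat ⌊144.38/10⌋ = 14 → O.
Square (2°×1°, digits 0–9): lon ⌊15.74/2⌋ = 7; lat ⌊4.38/1⌋ = 4.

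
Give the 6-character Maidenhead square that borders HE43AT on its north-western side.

Longitude subsquare a = 0; −1 → -1, wraps to 23 = x, carry into square.
Longitude square 4; −1 → 3.
Latitude subsquare t = 19; +1 → 20 = u.

HE33xu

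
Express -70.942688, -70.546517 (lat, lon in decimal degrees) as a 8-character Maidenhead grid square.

FB49rb43

Offset from 180°W / 90°S: lon 109.45348°, lat 19.05731°.
Field (20°×10°, letters A–R): 109.45348/20 → 5 → F, 19.05731/10 → 1 → B; chars FB.
Square (2°×1°, digits 0–9): 9.45348/2 → 4, 9.05731/1 → 9; chars 49.
Subsquare (5′×2.5′, letters a–x): 1.45348/0.0833333 → 17 → r, 0.05731/0.0416667 → 1 → b; chars rb.
Extended square (30″×15″, digits 0–9): 0.03682/0.00833333 → 4, 0.01565/0.00416667 → 3; chars 43.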